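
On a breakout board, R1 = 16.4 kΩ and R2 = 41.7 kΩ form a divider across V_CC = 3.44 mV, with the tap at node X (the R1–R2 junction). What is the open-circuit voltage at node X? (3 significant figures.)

Open-circuit (no load on X): V_th = V_CC · R2/(R1 + R2) = 3.44 × 41.7/(16.40 + 41.7) = 2.469 mV.

V_th ≈ 2.47 mV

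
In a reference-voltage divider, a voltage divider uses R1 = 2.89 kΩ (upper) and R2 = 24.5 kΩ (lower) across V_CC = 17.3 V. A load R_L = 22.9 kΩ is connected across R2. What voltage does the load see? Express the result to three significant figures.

First combine the lower leg with the load: R2 ‖ R_L = 11.84 kΩ.
Now apply the divider: V_out = 17.3 × 0.8038 = 13.90 V.

V_out ≈ 13.9 V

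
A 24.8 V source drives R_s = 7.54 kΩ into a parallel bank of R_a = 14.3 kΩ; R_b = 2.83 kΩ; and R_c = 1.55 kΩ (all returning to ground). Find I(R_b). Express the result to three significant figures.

I ≈ 0.968 mA

Combine the parallel branches: R_p = (1/14.3 + 1/2.83 + 1/1.55)⁻¹ = 0.9359 kΩ.
V_A = 24.8 × 0.9359/8.476 = 2.738 V.
I(R_b) = V_A / R_b = 2.738/2.83 = 0.9677 mA.
(Equivalently: I_total = 2.926 mA, then current-divider fraction G_k/ΣG = 0.3307.)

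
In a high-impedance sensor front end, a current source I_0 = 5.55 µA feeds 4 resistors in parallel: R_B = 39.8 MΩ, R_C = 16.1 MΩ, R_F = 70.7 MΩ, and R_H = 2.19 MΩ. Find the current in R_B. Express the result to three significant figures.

I ≈ 0.250 µA

Conductances: ΣG = 1/39.8 + 1/16.1 + 1/70.7 + 1/2.19 = 0.5580 (1/MΩ).
Current divider: I(R_B) = I_0 · G_k/ΣG = 5.55 × (0.02513/0.5580) = 5.55 × 0.04503 = 0.2499 µA.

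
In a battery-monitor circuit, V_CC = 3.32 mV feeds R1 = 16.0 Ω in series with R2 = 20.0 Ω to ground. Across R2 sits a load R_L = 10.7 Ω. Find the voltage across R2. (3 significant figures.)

The load sits in parallel with R2, giving an effective lower resistance R2' = R2·R_L/(R2+R_L) = 6.971 Ω.
Now apply the divider: V_out = 3.32 × 0.3035 = 1.007 mV.
(Unloaded it would be 1.84 mV; the load pulls it down.)

V_out ≈ 1.01 mV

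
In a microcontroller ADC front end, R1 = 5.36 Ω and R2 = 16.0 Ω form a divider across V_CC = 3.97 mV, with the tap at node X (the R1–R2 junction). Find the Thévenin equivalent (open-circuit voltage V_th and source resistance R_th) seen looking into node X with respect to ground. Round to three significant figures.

V_th ≈ 2.97 mV, R_th ≈ 4.01 Ω

With X open, the divider is unloaded: V_th = 3.97 × 16.0/21.36 = 2.974 mV.
Looking into X with the source shorted: R_th = R1·R2/(R1+R2) = 5.360 × 16.0/21.36 = 4.015 Ω.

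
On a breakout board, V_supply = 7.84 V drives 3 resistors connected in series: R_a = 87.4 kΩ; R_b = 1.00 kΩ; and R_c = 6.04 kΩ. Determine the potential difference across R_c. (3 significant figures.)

Series total: ΣR = 87.4 + 1.00 + 6.04 = 94.44 kΩ.
Voltage divider: V = V_supply · (6.040 / 94.44) = 7.84 × 0.06396 = 0.5014 V.

V ≈ 0.501 V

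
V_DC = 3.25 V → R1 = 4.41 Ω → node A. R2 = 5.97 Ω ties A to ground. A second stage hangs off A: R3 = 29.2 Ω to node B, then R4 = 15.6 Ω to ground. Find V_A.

The second stage (R3 + R4 = 44.80 Ω) loads node A in parallel with R2.
Effective lower resistance at A: R2 ‖ 44.80 = 5.268 Ω.
V_A = 3.25 × 5.268/(4.41 + 5.268) = 1.769 V.

V_A ≈ 1.77 V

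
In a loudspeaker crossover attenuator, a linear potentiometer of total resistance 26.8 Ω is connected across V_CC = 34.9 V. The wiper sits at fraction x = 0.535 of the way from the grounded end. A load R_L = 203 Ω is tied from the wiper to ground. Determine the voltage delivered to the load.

The pot divides into 12.46 Ω above the wiper and 14.34 Ω below.
R_L loads the lower segment: effective lower R = 13.39 Ω.
Then V_out = V_CC · 13.39/(12.46 + 13.39) = 18.08 V.
(Unloaded: V_out = x·V_CC = 18.7 V.)

V_out ≈ 18.1 V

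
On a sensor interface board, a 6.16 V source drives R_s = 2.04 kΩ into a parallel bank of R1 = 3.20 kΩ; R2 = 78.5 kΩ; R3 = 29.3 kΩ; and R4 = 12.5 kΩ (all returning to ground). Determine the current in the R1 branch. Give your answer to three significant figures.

Parallel bank: R_p = 1/(1/3.20 + 1/78.5 + 1/29.3 + 1/12.5) = 2.276 kΩ.
Node voltage V_A = V_s · R_p/(R_s + R_p) = 6.16 × 0.5273 = 3.248 V.
I(R1) = V_A / R1 = 3.248/3.20 = 1.015 mA.
(Equivalently: I_total = 1.427 mA, then current-divider fraction G_k/ΣG = 0.7112.)

I ≈ 1.02 mA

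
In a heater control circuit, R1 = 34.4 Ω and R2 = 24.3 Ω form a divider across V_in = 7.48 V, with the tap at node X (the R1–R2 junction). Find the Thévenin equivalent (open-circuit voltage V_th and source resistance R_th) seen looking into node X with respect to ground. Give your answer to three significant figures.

Open-circuit (no load on X): V_th = V_in · R2/(R1 + R2) = 7.48 × 24.3/(34.40 + 24.3) = 3.096 V.
Looking into X with the source shorted: R_th = R1·R2/(R1+R2) = 34.40 × 24.3/58.70 = 14.24 Ω.

V_th ≈ 3.10 V, R_th ≈ 14.2 Ω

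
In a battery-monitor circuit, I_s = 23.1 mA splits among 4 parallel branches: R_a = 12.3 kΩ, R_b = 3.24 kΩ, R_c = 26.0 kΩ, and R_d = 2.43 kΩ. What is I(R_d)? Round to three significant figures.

I ≈ 11.3 mA

ΣG = 1/12.3 + 1/3.24 + 1/26.0 + 1/2.43 = 0.8399.
R_d takes the fraction G_k/ΣG = 0.4115/0.8399 = 0.4900, so I = 23.1 × 0.4900 = 11.32 mA.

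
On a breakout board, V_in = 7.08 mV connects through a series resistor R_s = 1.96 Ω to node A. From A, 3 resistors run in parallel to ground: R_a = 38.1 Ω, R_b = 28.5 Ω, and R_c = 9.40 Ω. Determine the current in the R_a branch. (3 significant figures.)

Parallel bank: R_p = 1/(1/38.1 + 1/28.5 + 1/9.40) = 5.962 Ω.
Node voltage V_A = V_in · R_p/(R_s + R_p) = 7.08 × 0.7526 = 5.328 mV.
I(R_a) = V_A / R_a = 5.328/38.1 = 0.1399 mA.

I ≈ 0.140 mA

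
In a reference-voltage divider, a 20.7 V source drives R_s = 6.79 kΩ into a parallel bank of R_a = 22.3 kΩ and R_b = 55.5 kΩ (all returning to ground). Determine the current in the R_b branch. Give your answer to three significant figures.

I ≈ 0.261 mA

Equivalent of the parallel group: R_p = 15.91 kΩ.
V_A = 20.7 × 15.91/22.70 = 14.51 V.
Branch current I = V_A/R_b = 14.51/55.5 = 0.2614 mA.
(Equivalently: I_total = 0.9120 mA, then current-divider fraction G_k/ΣG = 0.2866.)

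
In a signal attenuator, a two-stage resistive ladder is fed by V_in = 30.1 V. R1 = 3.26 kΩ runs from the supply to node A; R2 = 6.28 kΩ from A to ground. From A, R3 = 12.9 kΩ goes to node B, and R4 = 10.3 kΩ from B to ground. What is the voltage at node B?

V_B ≈ 8.05 V

Node A sees R2 in parallel with the series input of stage 2, R3 + R4 = 23.20 kΩ.
Effective lower resistance at A: R2 ‖ 23.20 = 4.942 kΩ.
First divider: V_A = V_in · 4.942/(3.26 + 4.942) = 18.14 V.
Stage 2 is unloaded, so V_B = V_A · R4/(R3+R4) = 18.14 × 10.3/23.20 = 8.052 V.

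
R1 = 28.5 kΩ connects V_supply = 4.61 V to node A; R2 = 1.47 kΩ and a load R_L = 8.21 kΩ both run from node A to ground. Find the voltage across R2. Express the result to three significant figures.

V_out ≈ 0.193 V

R2 ‖ R_L = (1.47 × 8.21)/(1.47 + 8.21) = 1.247 kΩ.
Then V_out = V_supply · R2'/(R1 + R2') = 4.61 × 1.247/29.75 = 0.1932 V.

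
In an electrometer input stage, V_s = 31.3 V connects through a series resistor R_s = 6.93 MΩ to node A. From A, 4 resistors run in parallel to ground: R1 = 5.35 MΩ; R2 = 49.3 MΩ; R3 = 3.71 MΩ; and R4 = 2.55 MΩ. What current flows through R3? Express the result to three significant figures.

Combine the parallel branches: R_p = (1/5.35 + 1/49.3 + 1/3.71 + 1/2.55)⁻¹ = 1.151 MΩ.
Node voltage V_A = V_s · R_p/(R_s + R_p) = 31.3 × 0.1424 = 4.458 V.
I(R3) = V_A / R3 = 4.458/3.71 = 1.202 µA.

I ≈ 1.20 µA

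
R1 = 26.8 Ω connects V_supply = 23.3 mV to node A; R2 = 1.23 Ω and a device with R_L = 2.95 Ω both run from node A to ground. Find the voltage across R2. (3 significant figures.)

V_out ≈ 0.731 mV

R2 ‖ R_L = (1.23 × 2.95)/(1.23 + 2.95) = 0.8681 Ω.
Voltage divider with the loaded lower leg: V_out = 23.3 × 0.8681/(26.8 + 0.8681) = 23.3 × 0.03137 = 0.7310 mV.
(Unloaded it would be 1.02 mV; the load pulls it down.)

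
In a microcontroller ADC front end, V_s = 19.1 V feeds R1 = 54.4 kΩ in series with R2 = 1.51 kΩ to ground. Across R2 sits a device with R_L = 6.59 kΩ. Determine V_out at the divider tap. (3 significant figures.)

V_out ≈ 0.422 V

R2 ‖ R_L = (1.51 × 6.59)/(1.51 + 6.59) = 1.229 kΩ.
Then V_out = V_s · R2'/(R1 + R2') = 19.1 × 1.229/55.63 = 0.4218 V.
(Unloaded it would be 0.516 V; the load pulls it down.)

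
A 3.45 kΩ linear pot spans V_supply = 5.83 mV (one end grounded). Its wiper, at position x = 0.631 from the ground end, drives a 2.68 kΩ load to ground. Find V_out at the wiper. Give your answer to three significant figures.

Split the track: R_lower = x·R_p = 2.177 kΩ, R_upper = (1−x)·R_p = 1.273 kΩ.
(x·R_p) ‖ R_L = 1.201 kΩ.
V_out = 5.83 × 1.201/(1.273 + 1.201) = 2.830 mV.
(Unloaded: V_out = x·V_supply = 3.68 mV.)

V_out ≈ 2.83 mV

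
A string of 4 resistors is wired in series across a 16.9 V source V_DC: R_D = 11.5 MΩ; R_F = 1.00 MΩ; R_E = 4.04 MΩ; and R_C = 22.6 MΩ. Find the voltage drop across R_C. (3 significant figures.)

ΣR = 11.5 + 1.00 + 4.04 + 22.6 = 39.14 MΩ.
Voltage divider: V = V_DC · (22.60 / 39.14) = 16.9 × 0.5774 = 9.758 V.

V ≈ 9.76 V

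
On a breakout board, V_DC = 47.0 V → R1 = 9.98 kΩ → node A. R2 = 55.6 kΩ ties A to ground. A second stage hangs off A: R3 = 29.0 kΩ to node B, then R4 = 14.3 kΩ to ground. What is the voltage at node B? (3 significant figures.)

The second stage (R3 + R4 = 43.30 kΩ) loads node A in parallel with R2.
Effective lower resistance at A: R2 ‖ 43.30 = 24.34 kΩ.
First divider: V_A = V_DC · 24.34/(9.98 + 24.34) = 33.33 V.
Then the unloaded second divider: V_B = V_A × R4/(R3+R4) = 33.33 × 0.3303 = 11.01 V.

V_B ≈ 11.0 V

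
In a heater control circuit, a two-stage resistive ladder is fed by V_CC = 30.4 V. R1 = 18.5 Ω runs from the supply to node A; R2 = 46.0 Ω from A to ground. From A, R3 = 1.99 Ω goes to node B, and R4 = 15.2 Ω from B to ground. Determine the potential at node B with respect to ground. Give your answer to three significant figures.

V_B ≈ 10.8 V

Node A sees R2 in parallel with the series input of stage 2, R3 + R4 = 17.19 Ω.
Effective lower resistance at A: R2 ‖ 17.19 = 12.51 Ω.
First divider: V_A = V_CC · 12.51/(18.5 + 12.51) = 12.27 V.
Then the unloaded second divider: V_B = V_A × R4/(R3+R4) = 12.27 × 0.8842 = 10.85 V.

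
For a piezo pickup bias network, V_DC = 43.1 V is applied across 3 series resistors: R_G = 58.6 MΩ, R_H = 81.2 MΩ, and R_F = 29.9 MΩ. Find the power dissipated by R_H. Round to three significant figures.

The common current is I = 43.1/169.7 = 0.2540 µA.
P(R_H) = I²·R_H = (0.2540)² × 81.2 = 5.238 µW.

P ≈ 5.24 µW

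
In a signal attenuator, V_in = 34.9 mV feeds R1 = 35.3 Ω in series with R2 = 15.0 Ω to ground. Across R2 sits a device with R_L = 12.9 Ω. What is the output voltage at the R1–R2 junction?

The load sits in parallel with R2, giving an effective lower resistance R2' = R2·R_L/(R2+R_L) = 6.935 Ω.
Then V_out = V_in · R2'/(R1 + R2') = 34.9 × 6.935/42.24 = 5.731 mV.

V_out ≈ 5.73 mV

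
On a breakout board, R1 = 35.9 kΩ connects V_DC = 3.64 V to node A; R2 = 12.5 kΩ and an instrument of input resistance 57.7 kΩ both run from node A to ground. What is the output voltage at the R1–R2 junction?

V_out ≈ 0.810 V

The load sits in parallel with R2, giving an effective lower resistance R2' = R2·R_L/(R2+R_L) = 10.27 kΩ.
Now apply the divider: V_out = 3.64 × 0.2225 = 0.8099 V.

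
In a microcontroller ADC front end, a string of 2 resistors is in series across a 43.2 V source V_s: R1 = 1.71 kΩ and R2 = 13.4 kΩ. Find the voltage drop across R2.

ΣR = 1.71 + 13.4 = 15.11 kΩ.
By the voltage-divider rule, V = 43.2 × 13.40/15.11 = 38.31 V.

V ≈ 38.3 V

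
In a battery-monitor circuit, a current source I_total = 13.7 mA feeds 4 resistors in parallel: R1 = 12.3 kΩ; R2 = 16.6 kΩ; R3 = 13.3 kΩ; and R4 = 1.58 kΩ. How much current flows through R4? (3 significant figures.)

Total conductance ΣG = 1/12.3 + 1/16.6 + 1/13.3 + 1/1.58 = 0.8496 (units of 1/kΩ).
By the current-divider rule, I = I_total · G_k/ΣG = 13.7 × 0.7449 = 10.21 mA.

I ≈ 10.2 mA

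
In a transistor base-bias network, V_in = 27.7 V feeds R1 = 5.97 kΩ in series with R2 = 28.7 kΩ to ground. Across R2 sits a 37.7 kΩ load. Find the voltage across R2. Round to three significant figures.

V_out ≈ 20.3 V

The load sits in parallel with R2, giving an effective lower resistance R2' = R2·R_L/(R2+R_L) = 16.30 kΩ.
Then V_out = V_in · R2'/(R1 + R2') = 27.7 × 16.30/22.27 = 20.27 V.
(Unloaded it would be 22.9 V; the load pulls it down.)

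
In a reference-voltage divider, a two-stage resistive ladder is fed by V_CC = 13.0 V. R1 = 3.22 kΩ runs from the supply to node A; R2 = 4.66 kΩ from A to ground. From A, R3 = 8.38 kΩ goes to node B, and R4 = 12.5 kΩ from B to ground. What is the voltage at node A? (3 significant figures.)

V_A ≈ 7.05 V

Node A sees R2 in parallel with the series input of stage 2, R3 + R4 = 20.88 kΩ.
R2 ‖ (R3+R4) = 3.810 kΩ.
So V_A = 13.0 × 0.5419 = 7.045 V.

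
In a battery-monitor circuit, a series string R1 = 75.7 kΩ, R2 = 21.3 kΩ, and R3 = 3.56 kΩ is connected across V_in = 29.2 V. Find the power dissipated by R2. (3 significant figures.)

P ≈ 1.80 mW

Series current I = V_in/ΣR = 29.2/100.6 = 0.2904 mA.
P(R2) = I²·R2 = (0.2904)² × 21.3 = 1.796 mW.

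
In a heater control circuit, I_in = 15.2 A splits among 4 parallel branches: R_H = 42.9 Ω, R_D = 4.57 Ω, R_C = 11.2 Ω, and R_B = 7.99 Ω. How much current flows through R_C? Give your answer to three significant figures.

ΣG = 1/42.9 + 1/4.57 + 1/11.2 + 1/7.99 = 0.4566.
Current divider: I(R_C) = I_in · G_k/ΣG = 15.2 × (0.08929/0.4566) = 15.2 × 0.1956 = 2.972 A.

I ≈ 2.97 A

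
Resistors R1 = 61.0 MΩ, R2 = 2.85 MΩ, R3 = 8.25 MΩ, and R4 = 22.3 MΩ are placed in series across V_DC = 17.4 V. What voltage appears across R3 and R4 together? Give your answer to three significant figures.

V ≈ 5.63 V

Series total: ΣR = 61.0 + 2.85 + 8.25 + 22.3 = 94.40 MΩ.
R_{R3..R4} = 8.25 + 22.3 = 30.55 MΩ.
Voltage divider: V = V_DC · (30.55 / 94.40) = 17.4 × 0.3236 = 5.631 V.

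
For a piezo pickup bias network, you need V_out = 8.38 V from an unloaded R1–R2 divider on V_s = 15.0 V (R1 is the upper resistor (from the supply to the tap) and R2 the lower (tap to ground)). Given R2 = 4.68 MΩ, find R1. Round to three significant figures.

The divider ratio is R2/(R1+R2) = 8.38/15.0 = 0.5587.
Rearranging, R1 = R2·(1−k)/k = 4.68 × 0.7900 = 3.697 MΩ.

R1 ≈ 3.70 MΩ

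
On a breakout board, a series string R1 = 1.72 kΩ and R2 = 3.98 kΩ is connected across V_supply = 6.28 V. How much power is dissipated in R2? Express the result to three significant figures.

ΣR = 5.700 kΩ → I = 6.28/5.700 = 1.102 mA.
P(R2) = I²·R2 = (1.102)² × 3.98 = 4.831 mW.

P ≈ 4.83 mW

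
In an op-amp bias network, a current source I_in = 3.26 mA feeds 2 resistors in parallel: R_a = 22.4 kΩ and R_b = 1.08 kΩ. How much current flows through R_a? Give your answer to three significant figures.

I ≈ 0.150 mA

For two parallel branches, I_k = I_in · (other R)/(sum of R).
So I = 3.26 × 1.08/23.48 = 0.1499 mA.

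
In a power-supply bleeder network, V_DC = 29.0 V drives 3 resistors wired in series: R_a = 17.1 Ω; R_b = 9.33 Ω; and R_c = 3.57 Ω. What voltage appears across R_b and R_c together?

ΣR = 17.1 + 9.33 + 3.57 = 30.00 Ω.
R_{R_b..R_c} = 9.33 + 3.57 = 12.90 Ω.
V = V_DC · R/ΣR = 29.0 × 0.4300 = 12.47 V.

V ≈ 12.5 V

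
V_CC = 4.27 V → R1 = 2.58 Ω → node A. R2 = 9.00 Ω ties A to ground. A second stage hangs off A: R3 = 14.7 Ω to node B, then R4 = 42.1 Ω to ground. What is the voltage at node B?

V_B ≈ 2.38 V

Node A sees R2 in parallel with the series input of stage 2, R3 + R4 = 56.80 Ω.
R2 ‖ (R3+R4) = 7.769 Ω.
First divider: V_A = V_CC · 7.769/(2.58 + 7.769) = 3.205 V.
Then the unloaded second divider: V_B = V_A × R4/(R3+R4) = 3.205 × 0.7412 = 2.376 V.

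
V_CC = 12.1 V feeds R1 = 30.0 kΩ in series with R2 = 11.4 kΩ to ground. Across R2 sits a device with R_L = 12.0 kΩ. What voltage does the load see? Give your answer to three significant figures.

The load sits in parallel with R2, giving an effective lower resistance R2' = R2·R_L/(R2+R_L) = 5.846 kΩ.
Voltage divider with the loaded lower leg: V_out = 12.1 × 5.846/(30.0 + 5.846) = 12.1 × 0.1631 = 1.973 V.

V_out ≈ 1.97 V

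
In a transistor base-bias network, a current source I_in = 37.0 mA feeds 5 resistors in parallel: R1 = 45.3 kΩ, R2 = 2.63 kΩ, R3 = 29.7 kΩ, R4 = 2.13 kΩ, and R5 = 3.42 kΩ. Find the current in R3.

Total conductance ΣG = 1/45.3 + 1/2.63 + 1/29.7 + 1/2.13 + 1/3.42 = 1.198 (units of 1/kΩ).
By the current-divider rule, I = I_in · G_k/ΣG = 37.0 × 0.02811 = 1.040 mA.

I ≈ 1.04 mA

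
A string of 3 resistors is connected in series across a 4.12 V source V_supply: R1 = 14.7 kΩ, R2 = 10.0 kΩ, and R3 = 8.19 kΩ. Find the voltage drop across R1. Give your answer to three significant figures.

Series total: ΣR = 14.7 + 10.0 + 8.19 = 32.89 kΩ.
Voltage divider: V = V_supply · (14.70 / 32.89) = 4.12 × 0.4469 = 1.841 V.

V ≈ 1.84 V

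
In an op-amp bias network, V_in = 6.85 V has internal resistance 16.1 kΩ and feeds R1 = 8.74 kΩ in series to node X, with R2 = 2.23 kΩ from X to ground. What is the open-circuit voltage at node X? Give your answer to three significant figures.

V_th ≈ 0.564 V

R1' = 16.1 + 8.74 = 24.84 kΩ (source resistance + R1).
Open-circuit (no load on X): V_th = V_in · R2/(R1' + R2) = 6.85 × 2.23/(24.84 + 2.23) = 0.5643 V.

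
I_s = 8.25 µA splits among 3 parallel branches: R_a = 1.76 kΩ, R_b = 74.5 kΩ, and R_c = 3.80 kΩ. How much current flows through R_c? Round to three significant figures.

Total conductance ΣG = 1/1.76 + 1/74.5 + 1/3.80 = 0.8448 (units of 1/kΩ).
By the current-divider rule, I = I_s · G_k/ΣG = 8.25 × 0.3115 = 2.570 µA.

I ≈ 2.57 µA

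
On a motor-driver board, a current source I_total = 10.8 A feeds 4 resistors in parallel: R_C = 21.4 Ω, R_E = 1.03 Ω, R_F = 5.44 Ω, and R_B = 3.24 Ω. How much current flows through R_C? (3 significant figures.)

I ≈ 0.334 A

Conductances: ΣG = 1/21.4 + 1/1.03 + 1/5.44 + 1/3.24 = 1.510 (1/Ω).
By the current-divider rule, I = I_total · G_k/ΣG = 10.8 × 0.03094 = 0.3342 A.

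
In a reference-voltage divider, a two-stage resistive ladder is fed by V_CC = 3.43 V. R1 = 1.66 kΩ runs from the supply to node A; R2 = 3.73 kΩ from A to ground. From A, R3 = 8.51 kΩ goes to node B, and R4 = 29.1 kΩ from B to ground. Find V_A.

Node A sees R2 in parallel with the series input of stage 2, R3 + R4 = 37.61 kΩ.
R2 ‖ (R3+R4) = 3.393 kΩ.
So V_A = 3.43 × 0.6715 = 2.303 V.

V_A ≈ 2.30 V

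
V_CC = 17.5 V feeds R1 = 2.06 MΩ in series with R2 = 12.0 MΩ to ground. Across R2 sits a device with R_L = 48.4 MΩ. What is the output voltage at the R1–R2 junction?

The load sits in parallel with R2, giving an effective lower resistance R2' = R2·R_L/(R2+R_L) = 9.616 MΩ.
Voltage divider with the loaded lower leg: V_out = 17.5 × 9.616/(2.06 + 9.616) = 17.5 × 0.8236 = 14.41 V.

V_out ≈ 14.4 V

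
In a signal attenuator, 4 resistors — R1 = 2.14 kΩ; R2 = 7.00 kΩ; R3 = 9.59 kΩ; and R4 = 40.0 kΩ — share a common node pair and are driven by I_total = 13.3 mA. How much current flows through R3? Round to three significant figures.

ΣG = 1/2.14 + 1/7.00 + 1/9.59 + 1/40.0 = 0.7394.
Current divider: I(R3) = I_total · G_k/ΣG = 13.3 × (0.1043/0.7394) = 13.3 × 0.1410 = 1.876 mA.

I ≈ 1.88 mA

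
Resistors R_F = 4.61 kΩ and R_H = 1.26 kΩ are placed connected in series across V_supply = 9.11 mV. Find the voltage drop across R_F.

V ≈ 7.15 mV

ΣR = 4.61 + 1.26 = 5.870 kΩ.
V = V_supply · R/ΣR = 9.11 × 0.7853 = 7.155 mV.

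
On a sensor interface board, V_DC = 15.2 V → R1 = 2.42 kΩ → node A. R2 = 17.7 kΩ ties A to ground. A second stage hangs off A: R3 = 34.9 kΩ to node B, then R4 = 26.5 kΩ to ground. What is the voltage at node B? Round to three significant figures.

V_B ≈ 5.58 V

Looking into the second stage from A: R3 + R4 = 61.40 kΩ appears in parallel with R2.
R2 ‖ (R3+R4) = 13.74 kΩ.
First divider: V_A = V_DC · 13.74/(2.42 + 13.74) = 12.92 V.
V_B = V_A × 0.4316 = 5.578 V.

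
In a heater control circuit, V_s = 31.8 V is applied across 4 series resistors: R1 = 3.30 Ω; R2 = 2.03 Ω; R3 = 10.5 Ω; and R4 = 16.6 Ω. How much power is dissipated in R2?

P ≈ 1.95 W

The common current is I = 31.8/32.43 = 0.9806 A.
P(R2) = I²·R2 = (0.9806)² × 2.03 = 1.952 W.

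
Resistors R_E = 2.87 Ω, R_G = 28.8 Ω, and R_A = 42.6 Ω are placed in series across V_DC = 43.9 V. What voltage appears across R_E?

V ≈ 1.70 V

Total series resistance ΣR = 2.87 + 28.8 + 42.6 = 74.27 Ω.
V = V_DC · R/ΣR = 43.9 × 0.03864 = 1.696 V.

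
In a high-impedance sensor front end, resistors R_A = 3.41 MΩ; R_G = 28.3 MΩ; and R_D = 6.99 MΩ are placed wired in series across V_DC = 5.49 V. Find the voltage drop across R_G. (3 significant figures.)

Total series resistance ΣR = 3.41 + 28.3 + 6.99 = 38.70 MΩ.
By the voltage-divider rule, V = 5.49 × 28.30/38.70 = 4.015 V.

V ≈ 4.01 V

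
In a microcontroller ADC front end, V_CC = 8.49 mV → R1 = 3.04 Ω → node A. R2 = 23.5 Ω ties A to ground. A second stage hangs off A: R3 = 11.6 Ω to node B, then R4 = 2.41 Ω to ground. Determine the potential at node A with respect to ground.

Node A sees R2 in parallel with the series input of stage 2, R3 + R4 = 14.01 Ω.
Effective lower resistance at A: R2 ‖ 14.01 = 8.777 Ω.
First divider: V_A = V_CC · 8.777/(3.04 + 8.777) = 6.306 mV.

V_A ≈ 6.31 mV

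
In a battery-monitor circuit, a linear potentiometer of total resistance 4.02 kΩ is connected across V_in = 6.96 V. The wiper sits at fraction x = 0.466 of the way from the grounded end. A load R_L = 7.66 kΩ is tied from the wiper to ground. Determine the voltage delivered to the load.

V_out ≈ 2.87 V

The pot divides into 2.147 kΩ above the wiper and 1.873 kΩ below.
(x·R_p) ‖ R_L = 1.505 kΩ.
Loaded-divider output: V_out = 6.96 × 0.4122 = 2.869 V.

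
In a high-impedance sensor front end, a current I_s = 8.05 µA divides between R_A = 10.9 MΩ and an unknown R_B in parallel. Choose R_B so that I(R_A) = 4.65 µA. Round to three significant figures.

R_B ≈ 14.9 MΩ

The fraction through R_A equals R_B/(R_A+R_B).
With f = 0.5776, R_B = R_A · f/(1−f) = 10.9 × 1.368 = 14.91 MΩ.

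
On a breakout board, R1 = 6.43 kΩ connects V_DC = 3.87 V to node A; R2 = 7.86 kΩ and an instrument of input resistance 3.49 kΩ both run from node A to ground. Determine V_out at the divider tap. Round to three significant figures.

First combine the lower leg with the load: R2 ‖ R_L = 2.417 kΩ.
Then V_out = V_DC · R2'/(R1 + R2') = 3.87 × 2.417/8.847 = 1.057 V.

V_out ≈ 1.06 V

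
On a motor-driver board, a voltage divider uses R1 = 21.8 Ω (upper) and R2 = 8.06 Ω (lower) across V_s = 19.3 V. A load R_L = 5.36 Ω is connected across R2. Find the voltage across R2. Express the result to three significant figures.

R2 ‖ R_L = (8.06 × 5.36)/(8.06 + 5.36) = 3.219 Ω.
Voltage divider with the loaded lower leg: V_out = 19.3 × 3.219/(21.8 + 3.219) = 19.3 × 0.1287 = 2.483 V.

V_out ≈ 2.48 V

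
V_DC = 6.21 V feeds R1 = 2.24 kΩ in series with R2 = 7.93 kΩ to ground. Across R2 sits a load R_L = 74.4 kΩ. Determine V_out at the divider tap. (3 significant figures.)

V_out ≈ 4.73 V

First combine the lower leg with the load: R2 ‖ R_L = 7.166 kΩ.
Now apply the divider: V_out = 6.21 × 0.7619 = 4.731 V.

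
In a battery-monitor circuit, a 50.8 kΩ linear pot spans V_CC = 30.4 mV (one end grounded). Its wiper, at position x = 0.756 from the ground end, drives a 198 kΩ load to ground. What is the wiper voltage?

V_out ≈ 21.9 mV

The pot divides into 12.40 kΩ above the wiper and 38.40 kΩ below.
Lower segment in parallel with the load: 38.40 ‖ 198 = 32.17 kΩ.
Loaded-divider output: V_out = 30.4 × 0.7218 = 21.94 mV.
(Unloaded: V_out = x·V_CC = 23.0 mV.)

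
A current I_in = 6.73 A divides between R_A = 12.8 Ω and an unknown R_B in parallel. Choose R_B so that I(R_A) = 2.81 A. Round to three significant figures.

In a two-way split, I_A/I_in = R_B/(R_A + R_B).
2.81/6.73 = R_B/(R_A + R_B) → R_B = R_A · (0.4175)/(1 − 0.4175) = 12.8 × 0.7168 = 9.176 Ω.

R_B ≈ 9.18 Ω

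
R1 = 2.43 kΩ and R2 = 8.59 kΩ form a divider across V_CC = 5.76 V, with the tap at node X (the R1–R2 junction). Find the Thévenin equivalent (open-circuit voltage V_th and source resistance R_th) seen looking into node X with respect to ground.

V_th ≈ 4.49 V, R_th ≈ 1.89 kΩ

With X open, the divider is unloaded: V_th = 5.76 × 8.59/11.02 = 4.490 V.
Zeroing V_CC shorts the top of R1 to ground, so R_th = R1 ‖ R2 = 1.894 kΩ.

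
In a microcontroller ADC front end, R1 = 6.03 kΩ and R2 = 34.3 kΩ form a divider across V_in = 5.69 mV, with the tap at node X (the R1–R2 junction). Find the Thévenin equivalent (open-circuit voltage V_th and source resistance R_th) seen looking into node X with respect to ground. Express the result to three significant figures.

V_th is the unloaded tap voltage: V_in · R2/(R1+R2) = 5.69 × 0.8505 = 4.839 mV.
Zeroing V_in shorts the top of R1 to ground, so R_th = R1 ‖ R2 = 5.128 kΩ.

V_th ≈ 4.84 mV, R_th ≈ 5.13 kΩ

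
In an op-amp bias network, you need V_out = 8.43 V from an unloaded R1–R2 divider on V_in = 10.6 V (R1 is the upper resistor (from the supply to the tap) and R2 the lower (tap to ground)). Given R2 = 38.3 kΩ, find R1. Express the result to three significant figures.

The divider ratio is R2/(R1+R2) = 8.43/10.6 = 0.7953.
So R1 = R2 · (V_in/V_out − 1) = 38.3 × (10.6/8.43 − 1) = 38.3 × 0.2574 = 9.859 kΩ.

R1 ≈ 9.86 kΩ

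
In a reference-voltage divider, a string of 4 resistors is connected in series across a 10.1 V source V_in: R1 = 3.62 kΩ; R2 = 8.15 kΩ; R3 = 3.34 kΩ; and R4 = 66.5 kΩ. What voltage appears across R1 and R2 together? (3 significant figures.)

V ≈ 1.46 V

ΣR = 3.62 + 8.15 + 3.34 + 66.5 = 81.61 kΩ.
R_{R1..R2} = 3.62 + 8.15 = 11.77 kΩ.
Voltage divider: V = V_in · (11.77 / 81.61) = 10.1 × 0.1442 = 1.457 V.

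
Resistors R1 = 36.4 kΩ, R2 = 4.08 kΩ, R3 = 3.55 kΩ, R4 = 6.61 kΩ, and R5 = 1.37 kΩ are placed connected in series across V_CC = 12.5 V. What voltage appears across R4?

ΣR = 36.4 + 4.08 + 3.55 + 6.61 + 1.37 = 52.01 kΩ.
By the voltage-divider rule, V = 12.5 × 6.610/52.01 = 1.589 V.

V ≈ 1.59 V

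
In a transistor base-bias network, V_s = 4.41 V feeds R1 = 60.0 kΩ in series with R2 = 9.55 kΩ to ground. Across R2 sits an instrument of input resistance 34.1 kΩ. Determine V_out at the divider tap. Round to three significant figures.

V_out ≈ 0.488 V

First combine the lower leg with the load: R2 ‖ R_L = 7.461 kΩ.
Now apply the divider: V_out = 4.41 × 0.1106 = 0.4877 V.
(Unloaded it would be 0.606 V; the load pulls it down.)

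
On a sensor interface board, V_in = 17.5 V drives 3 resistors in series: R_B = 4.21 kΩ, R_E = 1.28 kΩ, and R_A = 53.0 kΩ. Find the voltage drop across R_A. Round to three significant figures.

ΣR = 4.21 + 1.28 + 53.0 = 58.49 kΩ.
By the voltage-divider rule, V = 17.5 × 53.00/58.49 = 15.86 V.

V ≈ 15.9 V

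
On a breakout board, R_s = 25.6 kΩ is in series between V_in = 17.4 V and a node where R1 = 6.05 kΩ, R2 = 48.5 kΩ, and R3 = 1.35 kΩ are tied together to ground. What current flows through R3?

I ≈ 0.521 mA

Equivalent of the parallel group: R_p = 1.079 kΩ.
V_A = 17.4 × 1.079/26.68 = 0.7038 V.
I(R3) = V_A / R3 = 0.7038/1.35 = 0.5213 mA.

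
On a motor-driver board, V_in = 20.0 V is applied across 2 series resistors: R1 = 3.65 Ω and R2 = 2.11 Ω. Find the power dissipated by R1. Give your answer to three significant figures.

The common current is I = 20.0/5.760 = 3.472 A.
P(R1) = I²·R1 = (3.472)² × 3.65 = 44.01 W.

P ≈ 44.0 W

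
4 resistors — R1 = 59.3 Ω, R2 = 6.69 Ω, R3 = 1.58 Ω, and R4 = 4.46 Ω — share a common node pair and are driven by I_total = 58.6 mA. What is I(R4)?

ΣG = 1/59.3 + 1/6.69 + 1/1.58 + 1/4.46 = 1.023.
R4 takes the fraction G_k/ΣG = 0.2242/1.023 = 0.2191, so I = 58.6 × 0.2191 = 12.84 mA.

I ≈ 12.8 mA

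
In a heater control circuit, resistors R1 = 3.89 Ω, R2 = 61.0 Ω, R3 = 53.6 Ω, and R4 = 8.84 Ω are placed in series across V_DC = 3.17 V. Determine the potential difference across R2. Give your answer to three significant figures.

ΣR = 3.89 + 61.0 + 53.6 + 8.84 = 127.3 Ω.
Voltage divider: V = V_DC · (61.00 / 127.3) = 3.17 × 0.4791 = 1.519 V.

V ≈ 1.52 V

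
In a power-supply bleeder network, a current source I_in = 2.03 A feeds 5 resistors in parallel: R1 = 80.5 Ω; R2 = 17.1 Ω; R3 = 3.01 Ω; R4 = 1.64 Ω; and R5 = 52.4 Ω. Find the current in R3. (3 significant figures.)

ΣG = 1/80.5 + 1/17.1 + 1/3.01 + 1/1.64 + 1/52.4 = 1.032.
Current divider: I(R3) = I_in · G_k/ΣG = 2.03 × (0.3322/1.032) = 2.03 × 0.3219 = 0.6535 A.

I ≈ 0.654 A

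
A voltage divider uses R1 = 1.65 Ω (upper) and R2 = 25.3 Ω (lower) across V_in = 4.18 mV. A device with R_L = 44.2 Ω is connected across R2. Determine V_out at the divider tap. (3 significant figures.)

V_out ≈ 3.79 mV

R2 ‖ R_L = (25.3 × 44.2)/(25.3 + 44.2) = 16.09 Ω.
Then V_out = V_in · R2'/(R1 + R2') = 4.18 × 16.09/17.74 = 3.791 mV.
(Unloaded it would be 3.92 mV; the load pulls it down.)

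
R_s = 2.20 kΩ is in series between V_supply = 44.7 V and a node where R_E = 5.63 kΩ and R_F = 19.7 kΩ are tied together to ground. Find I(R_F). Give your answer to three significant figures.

I ≈ 1.51 mA

Equivalent of the parallel group: R_p = 4.379 kΩ.
V_A by voltage divider: V_A = 44.7 × 4.379/(2.20 + 4.379) = 29.75 V.
Branch current I = V_A/R_F = 29.75/19.7 = 1.510 mA.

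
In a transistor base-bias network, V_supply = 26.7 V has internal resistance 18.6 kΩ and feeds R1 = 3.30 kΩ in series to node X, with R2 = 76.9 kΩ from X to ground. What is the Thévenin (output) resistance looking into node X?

R_th ≈ 17.0 kΩ

R1' = 18.6 + 3.30 = 21.90 kΩ (source resistance + R1).
Looking into X with the source shorted: R_th = R1'·R2/(R1'+R2) = 21.90 × 76.9/98.80 = 17.05 kΩ.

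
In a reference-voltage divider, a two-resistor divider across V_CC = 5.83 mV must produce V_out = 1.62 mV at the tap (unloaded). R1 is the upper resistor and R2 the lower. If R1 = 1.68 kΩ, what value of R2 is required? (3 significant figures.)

R2 ≈ 0.646 kΩ

Required fraction k = V_out/V_CC = 0.2779.
So R2 = R1 · V_out/(V_CC − V_out) = 1.68 × 1.62/(5.83 − 1.62) = 1.68 × 0.3848 = 0.6465 kΩ.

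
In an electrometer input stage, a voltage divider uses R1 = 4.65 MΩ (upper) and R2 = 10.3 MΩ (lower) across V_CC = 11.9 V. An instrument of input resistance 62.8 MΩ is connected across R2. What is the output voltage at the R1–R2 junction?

R2 ‖ R_L = (10.3 × 62.8)/(10.3 + 62.8) = 8.849 MΩ.
Now apply the divider: V_out = 11.9 × 0.6555 = 7.801 V.

V_out ≈ 7.80 V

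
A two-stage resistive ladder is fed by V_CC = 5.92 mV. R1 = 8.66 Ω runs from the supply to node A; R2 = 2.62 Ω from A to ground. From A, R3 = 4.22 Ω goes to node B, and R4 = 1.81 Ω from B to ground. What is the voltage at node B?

V_B ≈ 0.309 mV

Node A sees R2 in parallel with the series input of stage 2, R3 + R4 = 6.030 Ω.
Effective lower resistance at A: R2 ‖ 6.030 = 1.826 Ω.
V_A = 5.92 × 1.826/(8.66 + 1.826) = 1.031 mV.
Stage 2 is unloaded, so V_B = V_A · R4/(R3+R4) = 1.031 × 1.81/6.030 = 0.3095 mV.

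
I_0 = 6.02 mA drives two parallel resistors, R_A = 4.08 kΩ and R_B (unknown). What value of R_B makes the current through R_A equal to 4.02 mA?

The fraction through R_A equals R_B/(R_A+R_B).
With f = 0.6678, R_B = R_A · f/(1−f) = 4.08 × 2.010 = 8.201 kΩ.

R_B ≈ 8.20 kΩ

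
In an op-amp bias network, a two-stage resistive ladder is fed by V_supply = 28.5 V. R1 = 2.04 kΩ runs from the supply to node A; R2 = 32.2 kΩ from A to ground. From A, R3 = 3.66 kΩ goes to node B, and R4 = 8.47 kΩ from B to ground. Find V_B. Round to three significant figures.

V_B ≈ 16.2 V

Looking into the second stage from A: R3 + R4 = 12.13 kΩ appears in parallel with R2.
Effective lower resistance at A: R2 ‖ 12.13 = 8.811 kΩ.
So V_A = 28.5 × 0.8120 = 23.14 V.
Stage 2 is unloaded, so V_B = V_A · R4/(R3+R4) = 23.14 × 8.47/12.13 = 16.16 V.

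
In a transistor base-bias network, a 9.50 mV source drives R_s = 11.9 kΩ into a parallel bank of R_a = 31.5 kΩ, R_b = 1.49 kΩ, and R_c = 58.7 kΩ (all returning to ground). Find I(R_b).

I ≈ 0.666 µA

Parallel bank: R_p = 1/(1/31.5 + 1/1.49 + 1/58.7) = 1.389 kΩ.
Node voltage V_A = V_in · R_p/(R_s + R_p) = 9.50 × 0.1045 = 0.9930 mV.
I(R_b) = V_A / R_b = 0.9930/1.49 = 0.6664 µA.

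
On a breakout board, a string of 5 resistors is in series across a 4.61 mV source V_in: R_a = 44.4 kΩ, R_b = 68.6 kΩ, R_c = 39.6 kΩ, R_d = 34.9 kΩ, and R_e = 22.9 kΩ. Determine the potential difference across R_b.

ΣR = 44.4 + 68.6 + 39.6 + 34.9 + 22.9 = 210.4 kΩ.
V = V_in · R/ΣR = 4.61 × 0.3260 = 1.503 mV.

V ≈ 1.50 mV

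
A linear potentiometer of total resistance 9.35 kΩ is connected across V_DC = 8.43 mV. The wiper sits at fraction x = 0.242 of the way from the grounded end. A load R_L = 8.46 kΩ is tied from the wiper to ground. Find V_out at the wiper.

V_out ≈ 1.70 mV

Split the track: R_lower = x·R_p = 2.263 kΩ, R_upper = (1−x)·R_p = 7.087 kΩ.
R_L loads the lower segment: effective lower R = 1.785 kΩ.
Loaded-divider output: V_out = 8.43 × 0.2012 = 1.696 mV.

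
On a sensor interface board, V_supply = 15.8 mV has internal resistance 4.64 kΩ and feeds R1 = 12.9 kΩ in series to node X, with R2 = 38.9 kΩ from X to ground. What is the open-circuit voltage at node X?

V_th ≈ 10.9 mV

R1' = 4.64 + 12.9 = 17.54 kΩ (source resistance + R1).
V_th is the unloaded tap voltage: V_supply · R2/(R1'+R2) = 15.8 × 0.6892 = 10.89 mV.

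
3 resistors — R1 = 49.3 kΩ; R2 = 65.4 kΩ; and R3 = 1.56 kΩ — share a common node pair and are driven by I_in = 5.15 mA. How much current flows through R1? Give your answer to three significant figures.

ΣG = 1/49.3 + 1/65.4 + 1/1.56 = 0.6766.
R1 takes the fraction G_k/ΣG = 0.02028/0.6766 = 0.02998, so I = 5.15 × 0.02998 = 0.1544 mA.

I ≈ 0.154 mA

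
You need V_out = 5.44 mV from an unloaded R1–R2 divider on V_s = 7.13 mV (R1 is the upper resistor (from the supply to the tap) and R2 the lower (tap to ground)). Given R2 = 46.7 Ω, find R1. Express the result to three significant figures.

R1 ≈ 14.5 Ω

The divider ratio is R2/(R1+R2) = 5.44/7.13 = 0.7630.
So R1 = R2 · (V_s/V_out − 1) = 46.7 × (7.13/5.44 − 1) = 46.7 × 0.3107 = 14.51 Ω.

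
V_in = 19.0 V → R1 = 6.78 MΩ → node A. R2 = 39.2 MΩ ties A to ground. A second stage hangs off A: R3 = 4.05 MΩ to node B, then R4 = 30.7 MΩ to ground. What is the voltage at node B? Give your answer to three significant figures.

Node A sees R2 in parallel with the series input of stage 2, R3 + R4 = 34.75 MΩ.
Effective lower resistance at A: R2 ‖ 34.75 = 18.42 MΩ.
First divider: V_A = V_in · 18.42/(6.78 + 18.42) = 13.89 V.
Stage 2 is unloaded, so V_B = V_A · R4/(R3+R4) = 13.89 × 30.7/34.75 = 12.27 V.

V_B ≈ 12.3 V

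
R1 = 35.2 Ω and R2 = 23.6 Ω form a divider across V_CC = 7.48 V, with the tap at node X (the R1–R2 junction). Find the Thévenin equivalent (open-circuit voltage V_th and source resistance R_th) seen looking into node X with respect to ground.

V_th ≈ 3.00 V, R_th ≈ 14.1 Ω

V_th is the unloaded tap voltage: V_CC · R2/(R1+R2) = 7.48 × 0.4014 = 3.002 V.
Zeroing V_CC shorts the top of R1 to ground, so R_th = R1 ‖ R2 = 14.13 Ω.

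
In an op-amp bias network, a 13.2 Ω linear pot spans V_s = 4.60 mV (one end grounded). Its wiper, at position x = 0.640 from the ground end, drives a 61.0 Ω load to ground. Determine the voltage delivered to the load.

Lower segment x·R_p = 8.448 Ω; upper segment (1−x)·R_p = 4.752 Ω.
Lower segment in parallel with the load: 8.448 ‖ 61.0 = 7.420 Ω.
Loaded-divider output: V_out = 4.60 × 0.6096 = 2.804 mV.
(Unloaded: V_out = x·V_s = 2.94 mV.)

V_out ≈ 2.80 mV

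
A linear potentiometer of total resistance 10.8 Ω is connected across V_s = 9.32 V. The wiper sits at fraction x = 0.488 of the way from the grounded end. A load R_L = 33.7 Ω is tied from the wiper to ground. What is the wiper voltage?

V_out ≈ 4.21 V

Lower segment x·R_p = 5.270 Ω; upper segment (1−x)·R_p = 5.530 Ω.
Lower segment in parallel with the load: 5.270 ‖ 33.7 = 4.558 Ω.
Then V_out = V_s · 4.558/(5.530 + 4.558) = 4.211 V.
(Unloaded: V_out = x·V_s = 4.55 V.)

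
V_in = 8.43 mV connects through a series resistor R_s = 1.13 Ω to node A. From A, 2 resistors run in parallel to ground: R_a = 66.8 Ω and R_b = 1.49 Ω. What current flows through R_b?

I ≈ 3.19 mA

Equivalent of the parallel group: R_p = 1.457 Ω.
Node voltage V_A = V_in · R_p/(R_s + R_p) = 8.43 × 0.5633 = 4.748 mV.
Branch current I = V_A/R_b = 4.748/1.49 = 3.187 mA.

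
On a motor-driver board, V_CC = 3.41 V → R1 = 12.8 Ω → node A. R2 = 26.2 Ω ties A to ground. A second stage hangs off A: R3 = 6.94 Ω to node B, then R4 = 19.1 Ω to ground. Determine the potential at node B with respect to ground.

The second stage (R3 + R4 = 26.04 Ω) loads node A in parallel with R2.
Effective lower resistance at A: R2 ‖ 26.04 = 13.06 Ω.
V_A = 3.41 × 13.06/(12.8 + 13.06) = 1.722 V.
Stage 2 is unloaded, so V_B = V_A · R4/(R3+R4) = 1.722 × 19.1/26.04 = 1.263 V.

V_B ≈ 1.26 V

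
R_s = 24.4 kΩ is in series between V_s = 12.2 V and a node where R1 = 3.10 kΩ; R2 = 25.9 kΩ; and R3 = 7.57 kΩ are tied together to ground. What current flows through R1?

I ≈ 0.302 mA

Parallel bank: R_p = 1/(1/3.10 + 1/25.9 + 1/7.57) = 2.027 kΩ.
V_A = 12.2 × 2.027/26.43 = 0.9358 V.
Branch current I = V_A/R1 = 0.9358/3.10 = 0.3019 mA.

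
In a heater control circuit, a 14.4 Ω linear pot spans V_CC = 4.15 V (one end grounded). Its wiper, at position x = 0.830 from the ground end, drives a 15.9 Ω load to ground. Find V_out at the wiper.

V_out ≈ 3.05 V

Lower segment x·R_p = 11.95 Ω; upper segment (1−x)·R_p = 2.448 Ω.
R_L loads the lower segment: effective lower R = 6.823 Ω.
Then V_out = V_CC · 6.823/(2.448 + 6.823) = 3.054 V.
(Unloaded: V_out = x·V_CC = 3.44 V.)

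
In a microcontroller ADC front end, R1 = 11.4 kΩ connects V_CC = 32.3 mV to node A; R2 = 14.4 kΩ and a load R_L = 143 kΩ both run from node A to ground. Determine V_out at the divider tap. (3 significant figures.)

R2 ‖ R_L = (14.4 × 143)/(14.4 + 143) = 13.08 kΩ.
Now apply the divider: V_out = 32.3 × 0.5344 = 17.26 mV.

V_out ≈ 17.3 mV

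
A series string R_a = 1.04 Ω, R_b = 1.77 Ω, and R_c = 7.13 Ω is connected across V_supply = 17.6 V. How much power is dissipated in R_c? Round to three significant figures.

P ≈ 22.4 W

The common current is I = 17.6/9.940 = 1.771 A.
P(R_c) = I²·R_c = (1.771)² × 7.13 = 22.35 W.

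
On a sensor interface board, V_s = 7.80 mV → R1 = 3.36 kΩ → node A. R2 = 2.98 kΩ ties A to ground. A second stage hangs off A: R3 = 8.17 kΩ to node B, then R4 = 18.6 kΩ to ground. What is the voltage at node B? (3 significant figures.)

Looking into the second stage from A: R3 + R4 = 26.77 kΩ appears in parallel with R2.
Effective lower resistance at A: R2 ‖ 26.77 = 2.681 kΩ.
V_A = 7.80 × 2.681/(3.36 + 2.681) = 3.462 mV.
Then the unloaded second divider: V_B = V_A × R4/(R3+R4) = 3.462 × 0.6948 = 2.405 mV.

V_B ≈ 2.41 mV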